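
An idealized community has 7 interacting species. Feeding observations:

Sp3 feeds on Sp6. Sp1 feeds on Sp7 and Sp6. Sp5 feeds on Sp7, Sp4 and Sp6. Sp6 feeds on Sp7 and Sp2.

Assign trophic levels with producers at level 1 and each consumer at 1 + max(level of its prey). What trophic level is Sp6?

Sp7 is a producer → level 1.
Sp6 eats Sp7 (level 1); other prey at levels: Sp2 1 → level 2.

Trophic level 2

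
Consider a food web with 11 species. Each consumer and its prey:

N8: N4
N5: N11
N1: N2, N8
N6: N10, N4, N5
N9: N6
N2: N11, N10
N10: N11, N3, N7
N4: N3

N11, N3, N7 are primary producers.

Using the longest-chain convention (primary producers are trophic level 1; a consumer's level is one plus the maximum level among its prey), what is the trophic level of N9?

N11 is a producer → level 1.
N10 eats N11 (level 1); other prey at levels: N3 1, N7 1 → level 2.
N6 eats N10 (level 2); other prey at levels: N4 2, N5 2 → level 3.
N9 eats N6 → level 4.

Trophic level 4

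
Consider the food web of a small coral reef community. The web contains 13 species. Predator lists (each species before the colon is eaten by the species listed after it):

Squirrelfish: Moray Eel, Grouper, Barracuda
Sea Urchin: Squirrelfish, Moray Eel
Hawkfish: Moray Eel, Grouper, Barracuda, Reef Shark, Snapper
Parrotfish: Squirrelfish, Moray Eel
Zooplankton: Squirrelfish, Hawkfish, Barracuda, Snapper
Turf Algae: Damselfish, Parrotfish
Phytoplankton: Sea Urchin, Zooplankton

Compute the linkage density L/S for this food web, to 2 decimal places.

L/S = 1.54

There are L = 20 links among S = 13 species.
L/S = 20/13 = 1.5385 ≈ 1.54.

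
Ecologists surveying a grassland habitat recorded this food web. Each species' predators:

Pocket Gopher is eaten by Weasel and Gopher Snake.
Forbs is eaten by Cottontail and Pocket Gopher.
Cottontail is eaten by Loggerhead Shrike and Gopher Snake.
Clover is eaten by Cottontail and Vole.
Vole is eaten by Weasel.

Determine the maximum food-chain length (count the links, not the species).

2 links

One longest chain: Clover → Vole → Weasel.
It has 3 species and 2 links.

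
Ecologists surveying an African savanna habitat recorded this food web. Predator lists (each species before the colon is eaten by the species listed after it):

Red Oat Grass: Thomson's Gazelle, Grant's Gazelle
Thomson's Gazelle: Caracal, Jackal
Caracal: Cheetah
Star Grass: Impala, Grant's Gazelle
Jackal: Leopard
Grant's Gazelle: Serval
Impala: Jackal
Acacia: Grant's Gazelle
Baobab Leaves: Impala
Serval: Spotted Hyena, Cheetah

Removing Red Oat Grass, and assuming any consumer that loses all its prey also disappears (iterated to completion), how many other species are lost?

2

Remove Red Oat Grass.
Round 1: Thomson's Gazelle (all prey gone) → extinct.
Round 2: Caracal (all prey gone) → extinct.
No further losses. Total secondary extinctions: 2.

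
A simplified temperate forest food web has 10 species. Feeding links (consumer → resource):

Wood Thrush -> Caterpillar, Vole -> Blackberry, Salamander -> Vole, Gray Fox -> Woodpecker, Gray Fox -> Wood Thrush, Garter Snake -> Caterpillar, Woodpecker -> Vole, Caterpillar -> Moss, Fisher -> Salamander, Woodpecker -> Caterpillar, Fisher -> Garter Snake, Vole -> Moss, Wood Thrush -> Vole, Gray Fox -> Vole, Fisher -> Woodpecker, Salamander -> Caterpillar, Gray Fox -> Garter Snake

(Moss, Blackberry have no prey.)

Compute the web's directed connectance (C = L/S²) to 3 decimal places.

The web has S = 10 species and L = 17 feeding links.
C = L / S² = 17 / 100 = 0.1700 ≈ 0.170.

C = 0.170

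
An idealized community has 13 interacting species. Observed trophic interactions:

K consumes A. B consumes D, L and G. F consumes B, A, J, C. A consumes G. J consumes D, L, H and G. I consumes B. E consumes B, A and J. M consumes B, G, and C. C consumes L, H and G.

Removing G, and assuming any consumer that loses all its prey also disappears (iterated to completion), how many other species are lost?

2

Remove G.
Round 1: A (all prey gone) → extinct.
Round 2: K (all prey gone) → extinct.
No further losses. Total secondary extinctions: 2.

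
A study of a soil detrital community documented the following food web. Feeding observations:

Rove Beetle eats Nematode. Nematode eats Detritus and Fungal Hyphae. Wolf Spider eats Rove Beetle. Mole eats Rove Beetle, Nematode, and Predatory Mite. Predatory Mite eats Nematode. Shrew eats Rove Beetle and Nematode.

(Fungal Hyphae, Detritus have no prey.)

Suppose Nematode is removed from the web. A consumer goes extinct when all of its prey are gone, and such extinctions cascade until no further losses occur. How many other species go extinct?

5

Remove Nematode.
Round 1: Rove Beetle (all prey gone), Predatory Mite (all prey gone) → extinct.
Round 2: Shrew (all prey gone), Wolf Spider (all prey gone), Mole (all prey gone) → extinct.
No further losses. Total secondary extinctions: 5.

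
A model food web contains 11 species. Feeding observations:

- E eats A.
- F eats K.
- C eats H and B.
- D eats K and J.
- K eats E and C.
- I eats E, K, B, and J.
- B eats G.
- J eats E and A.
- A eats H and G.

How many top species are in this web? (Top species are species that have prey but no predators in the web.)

Top species (has prey, but nothing eats it): I, F, D.
Count: 3.

3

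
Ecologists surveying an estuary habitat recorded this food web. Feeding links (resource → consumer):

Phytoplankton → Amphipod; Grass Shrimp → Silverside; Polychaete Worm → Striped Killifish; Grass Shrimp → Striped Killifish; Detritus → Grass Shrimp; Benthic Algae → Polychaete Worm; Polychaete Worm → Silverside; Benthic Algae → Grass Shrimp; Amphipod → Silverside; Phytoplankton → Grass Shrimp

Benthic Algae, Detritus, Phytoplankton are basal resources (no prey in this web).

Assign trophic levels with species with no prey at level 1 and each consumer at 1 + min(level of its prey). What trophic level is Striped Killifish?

Trophic level 3

Benthic Algae has no prey (basal) → level 1.
Grass Shrimp eats Benthic Algae → level 2.
Striped Killifish eats Grass Shrimp → level 3.
No prey of Striped Killifish is below level 2, so 3 is the minimum.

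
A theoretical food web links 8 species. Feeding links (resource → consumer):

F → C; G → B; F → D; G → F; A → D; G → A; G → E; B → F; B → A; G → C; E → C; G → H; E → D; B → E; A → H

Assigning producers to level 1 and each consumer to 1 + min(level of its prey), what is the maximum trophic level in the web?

3

Producers (level 1): G.
Following each consumer down to its lowest-level prey: G → A → D (levels 1 through 3).
All prey of D (A 2, F 2, E 2) are at level 2 or above, so D is at level 1 + 2 = 3.
Every consumer has at least one prey at level 2 or below, so none exceeds level 3.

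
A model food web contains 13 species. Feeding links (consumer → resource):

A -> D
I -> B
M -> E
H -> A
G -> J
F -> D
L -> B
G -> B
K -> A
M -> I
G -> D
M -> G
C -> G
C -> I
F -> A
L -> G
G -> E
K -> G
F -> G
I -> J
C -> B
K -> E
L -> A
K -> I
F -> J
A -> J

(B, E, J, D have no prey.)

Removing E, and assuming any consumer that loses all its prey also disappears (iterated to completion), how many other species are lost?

0

Remove E.
Every predator of it retains at least one other prey: G still has B, J, D; K still has G, A, I; M still has G, I.
No consumer loses all prey, so no secondary extinctions occur.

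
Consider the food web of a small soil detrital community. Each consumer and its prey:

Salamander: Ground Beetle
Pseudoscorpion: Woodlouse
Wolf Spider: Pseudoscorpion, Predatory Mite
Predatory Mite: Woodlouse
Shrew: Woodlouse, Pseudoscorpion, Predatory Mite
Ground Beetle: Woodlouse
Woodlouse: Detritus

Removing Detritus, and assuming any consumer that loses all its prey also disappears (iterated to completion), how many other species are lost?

Remove Detritus.
Round 1: Woodlouse (all prey gone) → extinct.
Round 2: Pseudoscorpion (all prey gone), Ground Beetle (all prey gone), Predatory Mite (all prey gone) → extinct.
Round 3: Shrew (all prey gone), Wolf Spider (all prey gone), Salamander (all prey gone) → extinct.
No further losses. Total secondary extinctions: 7.

7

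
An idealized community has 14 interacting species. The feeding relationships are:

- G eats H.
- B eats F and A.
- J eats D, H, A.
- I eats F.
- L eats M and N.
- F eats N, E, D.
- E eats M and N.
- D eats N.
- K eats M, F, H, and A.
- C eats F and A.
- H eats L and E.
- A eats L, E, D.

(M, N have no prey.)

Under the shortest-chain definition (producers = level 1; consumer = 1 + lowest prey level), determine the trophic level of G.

Trophic level 4

M is a producer → level 1.
L eats M → level 2.
H eats L → level 3.
G eats H → level 4.
No prey of G is below level 3, so 4 is the minimum.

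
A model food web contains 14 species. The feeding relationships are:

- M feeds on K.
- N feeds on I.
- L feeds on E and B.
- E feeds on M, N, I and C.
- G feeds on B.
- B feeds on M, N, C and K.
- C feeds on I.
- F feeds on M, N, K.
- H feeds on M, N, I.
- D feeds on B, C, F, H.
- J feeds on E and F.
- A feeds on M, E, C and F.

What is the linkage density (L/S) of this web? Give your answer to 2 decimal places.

L/S = 2.14

There are L = 30 links among S = 14 species.
L/S = 30/14 = 2.1429 ≈ 2.14.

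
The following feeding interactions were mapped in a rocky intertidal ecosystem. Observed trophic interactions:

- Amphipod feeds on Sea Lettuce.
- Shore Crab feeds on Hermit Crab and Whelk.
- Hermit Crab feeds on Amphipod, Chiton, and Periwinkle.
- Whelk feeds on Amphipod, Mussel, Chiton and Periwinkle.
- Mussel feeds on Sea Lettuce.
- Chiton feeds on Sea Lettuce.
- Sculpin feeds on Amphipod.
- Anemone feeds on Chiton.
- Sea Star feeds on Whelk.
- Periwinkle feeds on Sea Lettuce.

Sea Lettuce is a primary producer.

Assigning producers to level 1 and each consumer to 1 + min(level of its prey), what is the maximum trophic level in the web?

4

Producers (level 1): Sea Lettuce.
Following each consumer down to its lowest-level prey: Sea Lettuce → Periwinkle → Hermit Crab → Shore Crab (levels 1 through 4).
All prey of Shore Crab (Hermit Crab 3, Whelk 3) are at level 3 or above, so Shore Crab is at level 1 + 3 = 4.
Every consumer has at least one prey at level 3 or below, so none exceeds level 4.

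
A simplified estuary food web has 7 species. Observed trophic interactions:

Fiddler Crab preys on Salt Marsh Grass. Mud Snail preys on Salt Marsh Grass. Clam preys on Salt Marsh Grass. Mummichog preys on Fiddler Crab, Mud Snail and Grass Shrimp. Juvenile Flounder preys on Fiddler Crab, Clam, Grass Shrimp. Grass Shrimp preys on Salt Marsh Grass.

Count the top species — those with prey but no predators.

Top species (has prey, but nothing eats it): Juvenile Flounder, Mummichog.
Count: 2.

2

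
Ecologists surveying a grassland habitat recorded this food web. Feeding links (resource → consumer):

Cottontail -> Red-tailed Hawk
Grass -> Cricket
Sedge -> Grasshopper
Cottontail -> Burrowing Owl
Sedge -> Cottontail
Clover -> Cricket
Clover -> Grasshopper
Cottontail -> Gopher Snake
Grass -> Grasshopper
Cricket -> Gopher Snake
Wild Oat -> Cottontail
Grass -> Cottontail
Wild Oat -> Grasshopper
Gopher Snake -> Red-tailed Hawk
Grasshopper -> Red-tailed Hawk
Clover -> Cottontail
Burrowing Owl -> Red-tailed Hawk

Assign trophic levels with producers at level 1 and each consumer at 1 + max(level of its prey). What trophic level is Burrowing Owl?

Trophic level 3

Wild Oat is a producer → level 1.
Cottontail eats Wild Oat (level 1); other prey at levels: Clover 1, Grass 1, Sedge 1 → level 2.
Burrowing Owl eats Cottontail → level 3.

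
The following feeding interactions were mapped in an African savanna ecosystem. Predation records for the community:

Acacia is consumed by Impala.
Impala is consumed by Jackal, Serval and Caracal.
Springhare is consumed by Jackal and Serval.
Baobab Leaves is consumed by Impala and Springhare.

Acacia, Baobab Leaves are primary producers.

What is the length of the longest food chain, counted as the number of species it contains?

3 species

One longest chain: Baobab Leaves → Springhare → Jackal.
It has 3 species and 2 links.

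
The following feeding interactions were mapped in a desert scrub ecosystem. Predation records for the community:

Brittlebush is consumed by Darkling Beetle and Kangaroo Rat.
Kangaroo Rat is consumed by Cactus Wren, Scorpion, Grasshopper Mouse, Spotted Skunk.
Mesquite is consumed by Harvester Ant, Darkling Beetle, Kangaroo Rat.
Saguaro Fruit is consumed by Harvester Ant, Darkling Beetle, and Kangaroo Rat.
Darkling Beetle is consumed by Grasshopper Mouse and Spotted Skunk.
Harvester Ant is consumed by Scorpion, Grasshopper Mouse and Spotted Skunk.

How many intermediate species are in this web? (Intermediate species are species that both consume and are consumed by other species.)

3

Intermediate species (has both prey and predators): Kangaroo Rat, Harvester Ant, Darkling Beetle.
Count: 3.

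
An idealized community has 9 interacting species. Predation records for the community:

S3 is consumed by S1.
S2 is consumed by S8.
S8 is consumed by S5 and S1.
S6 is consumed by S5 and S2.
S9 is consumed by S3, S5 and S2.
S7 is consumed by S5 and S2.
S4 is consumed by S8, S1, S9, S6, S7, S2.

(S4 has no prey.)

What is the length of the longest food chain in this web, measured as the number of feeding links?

4 links

One longest chain: S4 → S6 → S2 → S8 → S1.
It has 5 species and 4 links.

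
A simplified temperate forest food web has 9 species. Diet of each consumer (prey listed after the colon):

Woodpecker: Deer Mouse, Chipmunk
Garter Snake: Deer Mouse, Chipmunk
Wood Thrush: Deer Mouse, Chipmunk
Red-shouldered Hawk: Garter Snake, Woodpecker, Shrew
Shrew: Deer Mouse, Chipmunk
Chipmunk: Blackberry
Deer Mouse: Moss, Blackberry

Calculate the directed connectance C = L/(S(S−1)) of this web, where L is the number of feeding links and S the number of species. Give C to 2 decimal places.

C = 0.19

The web has S = 9 species and L = 14 feeding links.
C = L / (S(S−1)) = 14 / 72 = 0.1944 ≈ 0.19.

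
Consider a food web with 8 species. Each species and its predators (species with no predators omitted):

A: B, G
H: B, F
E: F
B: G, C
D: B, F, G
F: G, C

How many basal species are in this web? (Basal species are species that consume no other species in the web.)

4

Basal species (no prey listed): A, H, D, E.
Count: 4.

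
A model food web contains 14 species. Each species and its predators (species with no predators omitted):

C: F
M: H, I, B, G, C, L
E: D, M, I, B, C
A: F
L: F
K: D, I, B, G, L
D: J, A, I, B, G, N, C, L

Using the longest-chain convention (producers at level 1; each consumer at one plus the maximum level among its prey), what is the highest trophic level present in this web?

4

Producers (level 1): E, K.
E → D → C → F gives F level 4.
No species has a prey at level 4, so no species reaches level 5.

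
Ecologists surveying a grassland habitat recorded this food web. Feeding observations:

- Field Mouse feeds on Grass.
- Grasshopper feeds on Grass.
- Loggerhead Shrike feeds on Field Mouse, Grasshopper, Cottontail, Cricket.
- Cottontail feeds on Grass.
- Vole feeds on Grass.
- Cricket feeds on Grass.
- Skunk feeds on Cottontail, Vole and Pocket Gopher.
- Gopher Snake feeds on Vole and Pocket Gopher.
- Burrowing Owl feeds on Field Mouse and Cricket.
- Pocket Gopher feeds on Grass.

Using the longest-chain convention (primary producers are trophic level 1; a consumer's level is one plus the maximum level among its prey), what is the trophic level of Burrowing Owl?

Grass is a producer → level 1.
Field Mouse eats Grass → level 2.
Burrowing Owl eats Field Mouse (level 2); other prey at levels: Cricket 2 → level 3.

Trophic level 3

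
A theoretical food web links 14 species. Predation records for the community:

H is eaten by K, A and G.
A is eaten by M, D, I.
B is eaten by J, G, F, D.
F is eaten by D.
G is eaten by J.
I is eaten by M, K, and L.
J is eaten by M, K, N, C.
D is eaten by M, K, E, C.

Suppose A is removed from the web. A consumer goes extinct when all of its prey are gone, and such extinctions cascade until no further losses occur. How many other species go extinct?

2

Remove A.
Round 1: I (all prey gone) → extinct.
Round 2: L (all prey gone) → extinct.
No further losses. Total secondary extinctions: 2.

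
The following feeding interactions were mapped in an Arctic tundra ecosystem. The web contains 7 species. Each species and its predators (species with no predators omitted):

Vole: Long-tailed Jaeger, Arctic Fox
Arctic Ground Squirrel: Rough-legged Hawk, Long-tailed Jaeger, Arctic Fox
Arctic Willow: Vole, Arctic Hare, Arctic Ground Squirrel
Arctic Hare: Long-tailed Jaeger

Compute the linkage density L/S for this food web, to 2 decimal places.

There are L = 9 links among S = 7 species.
L/S = 9/7 = 1.2857 ≈ 1.29.

L/S = 1.29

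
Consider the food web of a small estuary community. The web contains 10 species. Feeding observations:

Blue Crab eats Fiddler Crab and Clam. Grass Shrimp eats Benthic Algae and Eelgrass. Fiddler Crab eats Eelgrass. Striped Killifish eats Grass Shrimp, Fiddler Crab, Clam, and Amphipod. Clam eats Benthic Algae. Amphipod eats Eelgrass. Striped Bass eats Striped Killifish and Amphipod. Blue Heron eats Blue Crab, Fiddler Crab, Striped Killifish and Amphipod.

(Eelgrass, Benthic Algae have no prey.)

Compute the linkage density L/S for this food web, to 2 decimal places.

There are L = 17 links among S = 10 species.
L/S = 17/10 = 1.7000 ≈ 1.70.

L/S = 1.70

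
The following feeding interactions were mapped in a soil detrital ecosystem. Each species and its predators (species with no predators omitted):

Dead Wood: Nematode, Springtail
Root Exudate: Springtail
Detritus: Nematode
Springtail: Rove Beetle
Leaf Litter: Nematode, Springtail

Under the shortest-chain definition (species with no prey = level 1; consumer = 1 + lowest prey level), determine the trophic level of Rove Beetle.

Trophic level 3

Root Exudate has no prey (basal) → level 1.
Springtail eats Root Exudate → level 2.
Rove Beetle eats Springtail → level 3.
No prey of Rove Beetle is below level 2, so 3 is the minimum.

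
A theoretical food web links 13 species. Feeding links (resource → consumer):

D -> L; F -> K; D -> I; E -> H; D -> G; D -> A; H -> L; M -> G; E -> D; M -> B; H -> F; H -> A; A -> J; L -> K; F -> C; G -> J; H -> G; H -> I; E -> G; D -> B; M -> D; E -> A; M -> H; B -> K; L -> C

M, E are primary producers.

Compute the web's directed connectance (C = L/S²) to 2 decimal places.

The web has S = 13 species and L = 25 feeding links.
C = L / S² = 25 / 169 = 0.1479 ≈ 0.15.

C = 0.15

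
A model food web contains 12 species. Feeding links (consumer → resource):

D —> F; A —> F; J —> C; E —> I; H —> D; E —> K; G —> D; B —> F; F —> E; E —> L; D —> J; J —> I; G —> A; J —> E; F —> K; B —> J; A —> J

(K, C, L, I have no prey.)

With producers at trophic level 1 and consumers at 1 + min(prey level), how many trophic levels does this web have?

4

Producers (level 1): K, C, L, I.
Following each consumer down to its lowest-level prey: C → J → D → G (levels 1 through 4).
All prey of G (D 3, A 3) are at level 3 or above, so G is at level 1 + 3 = 4.
Every consumer has at least one prey at level 3 or below, so none exceeds level 4.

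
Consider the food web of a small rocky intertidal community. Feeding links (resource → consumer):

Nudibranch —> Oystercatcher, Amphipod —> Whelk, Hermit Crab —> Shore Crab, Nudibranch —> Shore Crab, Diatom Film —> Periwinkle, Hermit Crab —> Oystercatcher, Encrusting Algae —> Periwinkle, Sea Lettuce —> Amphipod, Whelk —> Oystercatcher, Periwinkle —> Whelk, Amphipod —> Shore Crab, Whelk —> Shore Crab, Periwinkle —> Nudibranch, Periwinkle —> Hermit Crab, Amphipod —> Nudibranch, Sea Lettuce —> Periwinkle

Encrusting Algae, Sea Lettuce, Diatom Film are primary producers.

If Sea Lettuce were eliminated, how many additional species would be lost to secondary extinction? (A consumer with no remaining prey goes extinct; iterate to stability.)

1

Remove Sea Lettuce.
Round 1: Amphipod (all prey gone) → extinct.
No further losses. Total secondary extinctions: 1.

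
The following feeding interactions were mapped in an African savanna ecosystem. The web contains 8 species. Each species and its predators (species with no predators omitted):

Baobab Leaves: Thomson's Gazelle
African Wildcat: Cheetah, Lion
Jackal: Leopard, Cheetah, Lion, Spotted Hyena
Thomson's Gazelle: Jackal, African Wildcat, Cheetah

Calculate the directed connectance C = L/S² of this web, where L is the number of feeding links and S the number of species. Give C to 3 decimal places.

C = 0.156

The web has S = 8 species and L = 10 feeding links.
C = L / S² = 10 / 64 = 0.1562 ≈ 0.156.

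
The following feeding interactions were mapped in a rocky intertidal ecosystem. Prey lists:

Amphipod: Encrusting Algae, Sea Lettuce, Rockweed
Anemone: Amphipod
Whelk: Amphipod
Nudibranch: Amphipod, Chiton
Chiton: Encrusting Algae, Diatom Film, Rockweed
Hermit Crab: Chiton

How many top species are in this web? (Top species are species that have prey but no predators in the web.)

4

Top species (has prey, but nothing eats it): Nudibranch, Hermit Crab, Whelk, Anemone.
Count: 4.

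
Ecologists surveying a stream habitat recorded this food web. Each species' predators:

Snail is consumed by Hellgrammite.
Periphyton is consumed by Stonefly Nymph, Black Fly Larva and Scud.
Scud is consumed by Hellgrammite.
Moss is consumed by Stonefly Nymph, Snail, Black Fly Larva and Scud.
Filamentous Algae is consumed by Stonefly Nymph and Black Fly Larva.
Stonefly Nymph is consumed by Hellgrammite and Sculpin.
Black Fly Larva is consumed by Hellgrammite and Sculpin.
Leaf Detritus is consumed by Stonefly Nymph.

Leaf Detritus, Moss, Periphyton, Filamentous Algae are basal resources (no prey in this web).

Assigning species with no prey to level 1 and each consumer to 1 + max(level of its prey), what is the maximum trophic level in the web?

Basal resources (level 1): Leaf Detritus, Moss, Periphyton, Filamentous Algae.
Moss → Scud → Hellgrammite gives Hellgrammite level 3.
No species has a prey at level 3, so no species reaches level 4.

3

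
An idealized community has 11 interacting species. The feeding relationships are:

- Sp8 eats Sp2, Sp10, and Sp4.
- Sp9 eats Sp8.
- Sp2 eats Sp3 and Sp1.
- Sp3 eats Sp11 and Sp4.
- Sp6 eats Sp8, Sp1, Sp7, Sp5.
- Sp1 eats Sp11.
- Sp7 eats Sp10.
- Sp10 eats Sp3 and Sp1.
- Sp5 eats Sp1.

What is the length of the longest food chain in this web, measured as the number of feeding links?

4 links

One longest chain: Sp11 → Sp1 → Sp10 → Sp7 → Sp6.
It has 5 species and 4 links.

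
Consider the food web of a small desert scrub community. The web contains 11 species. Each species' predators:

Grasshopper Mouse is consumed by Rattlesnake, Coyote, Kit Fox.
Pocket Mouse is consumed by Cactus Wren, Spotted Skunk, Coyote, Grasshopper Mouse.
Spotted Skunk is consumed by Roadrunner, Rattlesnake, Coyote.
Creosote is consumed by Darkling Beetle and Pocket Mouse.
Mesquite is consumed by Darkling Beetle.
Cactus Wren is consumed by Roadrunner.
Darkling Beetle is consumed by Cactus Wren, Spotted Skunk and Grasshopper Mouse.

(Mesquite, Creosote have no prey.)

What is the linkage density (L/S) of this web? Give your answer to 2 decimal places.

There are L = 17 links among S = 11 species.
L/S = 17/11 = 1.5455 ≈ 1.55.

L/S = 1.55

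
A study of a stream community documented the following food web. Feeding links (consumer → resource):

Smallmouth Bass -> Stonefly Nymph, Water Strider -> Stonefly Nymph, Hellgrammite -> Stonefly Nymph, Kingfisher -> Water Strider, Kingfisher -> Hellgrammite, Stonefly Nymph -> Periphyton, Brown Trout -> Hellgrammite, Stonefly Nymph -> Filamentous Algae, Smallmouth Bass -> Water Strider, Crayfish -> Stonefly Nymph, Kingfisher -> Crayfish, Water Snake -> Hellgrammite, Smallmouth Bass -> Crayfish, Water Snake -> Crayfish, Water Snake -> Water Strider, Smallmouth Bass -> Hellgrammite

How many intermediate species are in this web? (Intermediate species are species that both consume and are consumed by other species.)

Intermediate species (has both prey and predators): Stonefly Nymph, Hellgrammite, Crayfish, Water Strider.
Count: 4.

4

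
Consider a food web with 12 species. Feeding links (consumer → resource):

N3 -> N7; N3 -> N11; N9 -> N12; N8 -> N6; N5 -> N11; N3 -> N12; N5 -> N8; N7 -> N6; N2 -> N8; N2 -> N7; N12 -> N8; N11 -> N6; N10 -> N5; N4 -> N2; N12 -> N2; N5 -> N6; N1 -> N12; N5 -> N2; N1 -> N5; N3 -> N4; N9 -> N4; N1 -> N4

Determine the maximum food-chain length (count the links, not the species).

4 links

One longest chain: N6 → N8 → N2 → N5 → N10.
It has 5 species and 4 links.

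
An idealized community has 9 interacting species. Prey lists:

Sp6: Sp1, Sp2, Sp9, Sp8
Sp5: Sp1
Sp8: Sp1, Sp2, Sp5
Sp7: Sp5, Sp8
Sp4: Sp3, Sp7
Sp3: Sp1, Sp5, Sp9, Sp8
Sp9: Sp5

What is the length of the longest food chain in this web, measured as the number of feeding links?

4 links

One longest chain: Sp1 → Sp5 → Sp9 → Sp3 → Sp4.
It has 5 species and 4 links.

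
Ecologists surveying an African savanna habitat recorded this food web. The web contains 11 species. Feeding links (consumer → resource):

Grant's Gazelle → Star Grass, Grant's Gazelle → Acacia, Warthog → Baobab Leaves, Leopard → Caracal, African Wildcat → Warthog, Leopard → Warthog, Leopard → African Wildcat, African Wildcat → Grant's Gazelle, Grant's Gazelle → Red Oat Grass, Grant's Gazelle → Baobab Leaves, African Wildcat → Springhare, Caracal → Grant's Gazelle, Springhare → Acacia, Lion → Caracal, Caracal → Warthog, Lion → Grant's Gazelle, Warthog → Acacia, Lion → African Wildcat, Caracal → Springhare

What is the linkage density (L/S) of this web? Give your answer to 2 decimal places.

L/S = 1.73

There are L = 19 links among S = 11 species.
L/S = 19/11 = 1.7273 ≈ 1.73.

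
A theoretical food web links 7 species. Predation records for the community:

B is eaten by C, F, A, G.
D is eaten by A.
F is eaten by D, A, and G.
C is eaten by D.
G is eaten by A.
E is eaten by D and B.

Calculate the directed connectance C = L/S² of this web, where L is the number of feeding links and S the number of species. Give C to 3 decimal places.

The web has S = 7 species and L = 12 feeding links.
C = L / S² = 12 / 49 = 0.2449 ≈ 0.245.

C = 0.245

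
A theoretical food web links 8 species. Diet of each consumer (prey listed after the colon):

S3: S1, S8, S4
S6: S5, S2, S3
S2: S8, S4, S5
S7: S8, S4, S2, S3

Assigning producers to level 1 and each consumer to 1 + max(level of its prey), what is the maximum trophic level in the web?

Producers (level 1): S1, S8, S4, S5.
S8 → S2 → S7 gives S7 level 3.
No species has a prey at level 3, so no species reaches level 4.

3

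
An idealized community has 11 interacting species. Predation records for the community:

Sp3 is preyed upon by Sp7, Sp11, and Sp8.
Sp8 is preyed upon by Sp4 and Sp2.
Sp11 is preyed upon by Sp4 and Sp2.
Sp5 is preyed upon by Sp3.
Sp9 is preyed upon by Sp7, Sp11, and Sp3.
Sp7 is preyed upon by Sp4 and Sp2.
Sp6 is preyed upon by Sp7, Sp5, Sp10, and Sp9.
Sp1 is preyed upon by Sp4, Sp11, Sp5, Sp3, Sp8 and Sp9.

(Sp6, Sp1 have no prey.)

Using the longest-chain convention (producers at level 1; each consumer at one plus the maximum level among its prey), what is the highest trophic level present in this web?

Producers (level 1): Sp6, Sp1.
Sp6 → Sp5 → Sp3 → Sp7 → Sp4 gives Sp4 level 5.
No species has a prey at level 5, so no species reaches level 6.

5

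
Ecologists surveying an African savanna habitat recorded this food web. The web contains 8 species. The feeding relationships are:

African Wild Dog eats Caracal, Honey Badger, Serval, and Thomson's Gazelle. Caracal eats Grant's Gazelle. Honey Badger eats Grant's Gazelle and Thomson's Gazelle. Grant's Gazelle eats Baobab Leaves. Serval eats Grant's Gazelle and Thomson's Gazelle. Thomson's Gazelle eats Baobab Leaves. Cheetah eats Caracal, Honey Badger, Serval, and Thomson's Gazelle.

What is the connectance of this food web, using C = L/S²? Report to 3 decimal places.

The web has S = 8 species and L = 15 feeding links.
C = L / S² = 15 / 64 = 0.2344 ≈ 0.234.

C = 0.234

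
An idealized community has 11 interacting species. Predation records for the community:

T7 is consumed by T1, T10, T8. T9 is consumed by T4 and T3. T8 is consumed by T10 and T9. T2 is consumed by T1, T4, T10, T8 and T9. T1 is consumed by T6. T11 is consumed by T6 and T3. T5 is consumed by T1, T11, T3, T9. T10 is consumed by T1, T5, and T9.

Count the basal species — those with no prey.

2

Basal species (no prey listed): T7, T2.
Count: 2.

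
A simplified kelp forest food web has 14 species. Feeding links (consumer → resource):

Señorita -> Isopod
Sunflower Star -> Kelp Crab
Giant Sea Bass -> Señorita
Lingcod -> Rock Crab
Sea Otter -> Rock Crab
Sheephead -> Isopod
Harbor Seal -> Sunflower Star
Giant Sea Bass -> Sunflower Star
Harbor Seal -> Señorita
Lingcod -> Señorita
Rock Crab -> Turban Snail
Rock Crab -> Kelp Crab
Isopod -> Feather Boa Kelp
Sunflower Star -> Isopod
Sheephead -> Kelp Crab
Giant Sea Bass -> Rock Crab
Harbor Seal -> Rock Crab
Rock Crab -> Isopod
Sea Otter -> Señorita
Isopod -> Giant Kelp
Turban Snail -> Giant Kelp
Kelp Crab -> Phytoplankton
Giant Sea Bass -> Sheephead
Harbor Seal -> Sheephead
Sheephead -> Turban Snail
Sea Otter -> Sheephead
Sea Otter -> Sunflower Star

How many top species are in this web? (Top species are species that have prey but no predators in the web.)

Top species (has prey, but nothing eats it): Harbor Seal, Lingcod, Giant Sea Bass, Sea Otter.
Count: 4.

4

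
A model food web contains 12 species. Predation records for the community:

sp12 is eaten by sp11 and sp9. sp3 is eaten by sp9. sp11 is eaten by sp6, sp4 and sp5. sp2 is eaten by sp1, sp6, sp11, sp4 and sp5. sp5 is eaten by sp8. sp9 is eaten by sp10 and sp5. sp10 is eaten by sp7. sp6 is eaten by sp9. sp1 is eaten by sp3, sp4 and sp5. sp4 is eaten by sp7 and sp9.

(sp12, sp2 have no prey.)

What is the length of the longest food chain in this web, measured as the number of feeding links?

One longest chain: sp2 → sp1 → sp4 → sp9 → sp10 → sp7.
It has 6 species and 5 links.

5 links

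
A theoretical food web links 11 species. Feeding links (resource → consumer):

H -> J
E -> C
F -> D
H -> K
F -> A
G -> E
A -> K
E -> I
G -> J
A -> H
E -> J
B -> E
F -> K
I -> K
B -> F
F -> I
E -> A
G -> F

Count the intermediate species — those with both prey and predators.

5

Intermediate species (has both prey and predators): E, F, I, A, H.
Count: 5.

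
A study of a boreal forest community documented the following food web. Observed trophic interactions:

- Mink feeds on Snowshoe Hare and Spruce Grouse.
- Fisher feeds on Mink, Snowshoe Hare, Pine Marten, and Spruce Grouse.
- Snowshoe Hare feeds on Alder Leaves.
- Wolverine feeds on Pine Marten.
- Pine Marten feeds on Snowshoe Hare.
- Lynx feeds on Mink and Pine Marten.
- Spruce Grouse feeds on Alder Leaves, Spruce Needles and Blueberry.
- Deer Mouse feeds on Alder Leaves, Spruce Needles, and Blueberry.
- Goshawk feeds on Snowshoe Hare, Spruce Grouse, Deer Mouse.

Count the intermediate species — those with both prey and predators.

5

Intermediate species (has both prey and predators): Snowshoe Hare, Deer Mouse, Spruce Grouse, Pine Marten, Mink.
Count: 5.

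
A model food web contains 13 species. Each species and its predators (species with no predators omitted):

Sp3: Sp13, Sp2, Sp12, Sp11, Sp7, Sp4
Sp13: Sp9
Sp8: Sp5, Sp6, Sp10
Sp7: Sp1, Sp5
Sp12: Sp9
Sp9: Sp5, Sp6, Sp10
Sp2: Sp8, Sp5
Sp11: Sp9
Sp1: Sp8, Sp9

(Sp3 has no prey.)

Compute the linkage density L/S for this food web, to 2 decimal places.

There are L = 21 links among S = 13 species.
L/S = 21/13 = 1.6154 ≈ 1.62.

L/S = 1.62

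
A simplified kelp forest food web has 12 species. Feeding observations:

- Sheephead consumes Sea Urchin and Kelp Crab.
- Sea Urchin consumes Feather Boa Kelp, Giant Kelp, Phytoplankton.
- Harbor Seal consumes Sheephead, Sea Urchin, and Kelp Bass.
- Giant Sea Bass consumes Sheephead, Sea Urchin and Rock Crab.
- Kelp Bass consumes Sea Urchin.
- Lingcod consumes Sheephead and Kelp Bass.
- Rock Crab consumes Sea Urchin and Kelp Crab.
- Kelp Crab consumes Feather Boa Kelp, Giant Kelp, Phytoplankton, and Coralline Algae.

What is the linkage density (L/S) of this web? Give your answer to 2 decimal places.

L/S = 1.67

There are L = 20 links among S = 12 species.
L/S = 20/12 = 1.6667 ≈ 1.67.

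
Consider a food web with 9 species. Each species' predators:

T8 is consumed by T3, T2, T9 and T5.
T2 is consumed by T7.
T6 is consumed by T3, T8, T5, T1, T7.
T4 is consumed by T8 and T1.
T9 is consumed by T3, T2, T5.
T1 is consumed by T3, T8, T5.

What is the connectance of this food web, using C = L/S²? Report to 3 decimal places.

The web has S = 9 species and L = 18 feeding links.
C = L / S² = 18 / 81 = 0.2222 ≈ 0.222.

C = 0.222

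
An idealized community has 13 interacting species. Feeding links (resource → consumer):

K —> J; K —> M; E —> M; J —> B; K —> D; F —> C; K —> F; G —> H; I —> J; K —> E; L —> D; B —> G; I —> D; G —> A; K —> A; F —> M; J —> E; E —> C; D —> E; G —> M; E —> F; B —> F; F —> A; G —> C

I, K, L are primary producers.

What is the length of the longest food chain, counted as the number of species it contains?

One longest chain: I → J → E → F → A.
It has 5 species and 4 links.

5 species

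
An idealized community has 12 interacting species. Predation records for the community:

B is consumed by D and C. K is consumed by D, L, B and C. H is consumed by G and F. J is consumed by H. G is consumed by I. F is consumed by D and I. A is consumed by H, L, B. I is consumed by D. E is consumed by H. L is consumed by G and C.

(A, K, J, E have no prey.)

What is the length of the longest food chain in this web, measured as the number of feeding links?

One longest chain: A → L → G → I → D.
It has 5 species and 4 links.

4 links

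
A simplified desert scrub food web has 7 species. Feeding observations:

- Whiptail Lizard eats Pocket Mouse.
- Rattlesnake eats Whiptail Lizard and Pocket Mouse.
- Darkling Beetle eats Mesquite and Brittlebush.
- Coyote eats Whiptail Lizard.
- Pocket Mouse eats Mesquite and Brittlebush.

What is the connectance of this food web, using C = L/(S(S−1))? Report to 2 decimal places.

The web has S = 7 species and L = 8 feeding links.
C = L / (S(S−1)) = 8 / 42 = 0.1905 ≈ 0.19.

C = 0.19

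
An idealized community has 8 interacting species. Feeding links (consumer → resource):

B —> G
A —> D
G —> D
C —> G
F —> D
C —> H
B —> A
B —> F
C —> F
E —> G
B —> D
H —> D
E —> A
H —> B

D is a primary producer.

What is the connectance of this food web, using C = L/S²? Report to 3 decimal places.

C = 0.219

The web has S = 8 species and L = 14 feeding links.
C = L / S² = 14 / 64 = 0.2188 ≈ 0.219.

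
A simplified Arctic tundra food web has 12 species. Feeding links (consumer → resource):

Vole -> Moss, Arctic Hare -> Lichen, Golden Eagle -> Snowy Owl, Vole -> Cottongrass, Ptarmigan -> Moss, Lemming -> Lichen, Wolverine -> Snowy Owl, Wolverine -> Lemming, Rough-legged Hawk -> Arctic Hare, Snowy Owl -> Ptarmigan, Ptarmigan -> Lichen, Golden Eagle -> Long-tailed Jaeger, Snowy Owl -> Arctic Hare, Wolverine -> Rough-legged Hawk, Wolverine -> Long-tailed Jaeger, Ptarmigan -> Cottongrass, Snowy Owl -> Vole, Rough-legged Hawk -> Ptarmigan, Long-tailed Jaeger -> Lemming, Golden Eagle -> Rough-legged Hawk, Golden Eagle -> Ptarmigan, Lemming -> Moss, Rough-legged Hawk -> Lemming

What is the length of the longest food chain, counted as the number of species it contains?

One longest chain: Moss → Vole → Snowy Owl → Wolverine.
It has 4 species and 3 links.

4 species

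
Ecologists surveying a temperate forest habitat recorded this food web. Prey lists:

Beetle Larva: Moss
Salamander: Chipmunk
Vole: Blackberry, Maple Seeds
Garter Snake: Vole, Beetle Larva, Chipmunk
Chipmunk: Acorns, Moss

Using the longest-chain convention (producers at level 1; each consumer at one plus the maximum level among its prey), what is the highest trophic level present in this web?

3

Producers (level 1): Acorns, Blackberry, Maple Seeds, Moss.
Blackberry → Vole → Garter Snake gives Garter Snake level 3.
No species has a prey at level 3, so no species reaches level 4.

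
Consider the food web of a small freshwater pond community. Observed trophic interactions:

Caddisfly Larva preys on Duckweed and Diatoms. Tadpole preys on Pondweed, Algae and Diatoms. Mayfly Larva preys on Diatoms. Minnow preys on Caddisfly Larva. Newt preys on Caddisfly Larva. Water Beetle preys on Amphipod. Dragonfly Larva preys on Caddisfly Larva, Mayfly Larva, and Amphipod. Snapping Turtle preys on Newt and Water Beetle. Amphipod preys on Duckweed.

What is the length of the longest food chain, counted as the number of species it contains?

4 species

One longest chain: Duckweed → Caddisfly Larva → Newt → Snapping Turtle.
It has 4 species and 3 links.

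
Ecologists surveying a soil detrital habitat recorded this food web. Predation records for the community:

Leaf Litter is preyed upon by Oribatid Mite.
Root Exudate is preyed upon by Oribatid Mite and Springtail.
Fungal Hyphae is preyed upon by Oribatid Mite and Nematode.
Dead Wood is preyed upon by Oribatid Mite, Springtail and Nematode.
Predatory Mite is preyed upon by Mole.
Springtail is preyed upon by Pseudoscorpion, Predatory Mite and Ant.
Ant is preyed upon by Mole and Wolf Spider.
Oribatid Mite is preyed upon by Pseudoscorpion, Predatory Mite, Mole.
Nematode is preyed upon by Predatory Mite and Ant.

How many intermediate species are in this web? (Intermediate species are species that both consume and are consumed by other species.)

Intermediate species (has both prey and predators): Springtail, Nematode, Oribatid Mite, Ant, Predatory Mite.
Count: 5.

5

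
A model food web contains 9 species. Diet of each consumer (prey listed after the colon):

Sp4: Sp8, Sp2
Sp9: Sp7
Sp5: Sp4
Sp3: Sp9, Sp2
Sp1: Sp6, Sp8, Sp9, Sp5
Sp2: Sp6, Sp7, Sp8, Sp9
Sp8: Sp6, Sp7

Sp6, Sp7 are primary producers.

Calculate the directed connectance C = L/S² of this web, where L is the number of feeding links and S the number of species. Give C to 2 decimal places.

The web has S = 9 species and L = 16 feeding links.
C = L / S² = 16 / 81 = 0.1975 ≈ 0.20.

C = 0.20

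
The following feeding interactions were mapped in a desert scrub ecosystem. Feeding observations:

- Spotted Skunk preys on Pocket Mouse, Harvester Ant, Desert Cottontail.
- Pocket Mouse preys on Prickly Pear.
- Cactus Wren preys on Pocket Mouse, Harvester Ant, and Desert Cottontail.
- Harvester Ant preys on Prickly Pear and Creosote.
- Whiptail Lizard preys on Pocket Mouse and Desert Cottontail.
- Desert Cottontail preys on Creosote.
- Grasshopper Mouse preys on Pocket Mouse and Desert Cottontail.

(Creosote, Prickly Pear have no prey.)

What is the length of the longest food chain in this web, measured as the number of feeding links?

One longest chain: Creosote → Desert Cottontail → Cactus Wren.
It has 3 species and 2 links.

2 links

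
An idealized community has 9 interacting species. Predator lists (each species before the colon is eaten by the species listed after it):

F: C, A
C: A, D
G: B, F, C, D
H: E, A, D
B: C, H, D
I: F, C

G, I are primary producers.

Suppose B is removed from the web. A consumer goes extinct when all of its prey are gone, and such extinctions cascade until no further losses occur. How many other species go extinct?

2

Remove B.
Round 1: H (all prey gone) → extinct.
Round 2: E (all prey gone) → extinct.
No further losses. Total secondary extinctions: 2.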